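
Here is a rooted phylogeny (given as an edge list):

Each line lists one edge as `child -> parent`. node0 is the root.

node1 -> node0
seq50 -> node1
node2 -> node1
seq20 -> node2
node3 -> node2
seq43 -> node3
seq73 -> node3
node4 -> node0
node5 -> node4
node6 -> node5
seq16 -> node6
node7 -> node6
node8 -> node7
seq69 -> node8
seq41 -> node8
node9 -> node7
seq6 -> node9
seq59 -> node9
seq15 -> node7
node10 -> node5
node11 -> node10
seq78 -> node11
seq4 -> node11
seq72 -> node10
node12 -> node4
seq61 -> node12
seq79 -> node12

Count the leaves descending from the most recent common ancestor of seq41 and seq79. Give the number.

11

The MRCA of seq41 and seq79 is the node subtending (((seq16,((seq69,seq41),(seq6,seq59),seq15)),((seq78,seq4),seq72)),(seq61,seq79)).
That clade contains 11 terminal taxa: seq15, seq16, seq4, seq41, seq59, seq6, seq61, seq69, seq72, seq78, seq79.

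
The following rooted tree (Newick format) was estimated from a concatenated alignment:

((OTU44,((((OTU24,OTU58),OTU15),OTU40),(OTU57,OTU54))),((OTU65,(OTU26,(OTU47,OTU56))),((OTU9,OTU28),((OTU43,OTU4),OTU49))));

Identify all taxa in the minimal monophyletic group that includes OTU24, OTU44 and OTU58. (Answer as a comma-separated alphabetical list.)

Tracing OTU24: it sits inside (OTU24,OTU58).
Tracing OTU44: it sits inside (OTU44,((((OTU24,OTU58),OTU15),OTU40),(OTU57,OTU54))).
Tracing OTU58: it sits inside (OTU24,OTU58).
The smallest clade enclosing all 3 is (OTU44,((((OTU24,OTU58),OTU15),OTU40),(OTU57,OTU54))); the answer is its 7 terminal taxa in alphabetical order.

OTU15, OTU24, OTU40, OTU44, OTU54, OTU57, OTU58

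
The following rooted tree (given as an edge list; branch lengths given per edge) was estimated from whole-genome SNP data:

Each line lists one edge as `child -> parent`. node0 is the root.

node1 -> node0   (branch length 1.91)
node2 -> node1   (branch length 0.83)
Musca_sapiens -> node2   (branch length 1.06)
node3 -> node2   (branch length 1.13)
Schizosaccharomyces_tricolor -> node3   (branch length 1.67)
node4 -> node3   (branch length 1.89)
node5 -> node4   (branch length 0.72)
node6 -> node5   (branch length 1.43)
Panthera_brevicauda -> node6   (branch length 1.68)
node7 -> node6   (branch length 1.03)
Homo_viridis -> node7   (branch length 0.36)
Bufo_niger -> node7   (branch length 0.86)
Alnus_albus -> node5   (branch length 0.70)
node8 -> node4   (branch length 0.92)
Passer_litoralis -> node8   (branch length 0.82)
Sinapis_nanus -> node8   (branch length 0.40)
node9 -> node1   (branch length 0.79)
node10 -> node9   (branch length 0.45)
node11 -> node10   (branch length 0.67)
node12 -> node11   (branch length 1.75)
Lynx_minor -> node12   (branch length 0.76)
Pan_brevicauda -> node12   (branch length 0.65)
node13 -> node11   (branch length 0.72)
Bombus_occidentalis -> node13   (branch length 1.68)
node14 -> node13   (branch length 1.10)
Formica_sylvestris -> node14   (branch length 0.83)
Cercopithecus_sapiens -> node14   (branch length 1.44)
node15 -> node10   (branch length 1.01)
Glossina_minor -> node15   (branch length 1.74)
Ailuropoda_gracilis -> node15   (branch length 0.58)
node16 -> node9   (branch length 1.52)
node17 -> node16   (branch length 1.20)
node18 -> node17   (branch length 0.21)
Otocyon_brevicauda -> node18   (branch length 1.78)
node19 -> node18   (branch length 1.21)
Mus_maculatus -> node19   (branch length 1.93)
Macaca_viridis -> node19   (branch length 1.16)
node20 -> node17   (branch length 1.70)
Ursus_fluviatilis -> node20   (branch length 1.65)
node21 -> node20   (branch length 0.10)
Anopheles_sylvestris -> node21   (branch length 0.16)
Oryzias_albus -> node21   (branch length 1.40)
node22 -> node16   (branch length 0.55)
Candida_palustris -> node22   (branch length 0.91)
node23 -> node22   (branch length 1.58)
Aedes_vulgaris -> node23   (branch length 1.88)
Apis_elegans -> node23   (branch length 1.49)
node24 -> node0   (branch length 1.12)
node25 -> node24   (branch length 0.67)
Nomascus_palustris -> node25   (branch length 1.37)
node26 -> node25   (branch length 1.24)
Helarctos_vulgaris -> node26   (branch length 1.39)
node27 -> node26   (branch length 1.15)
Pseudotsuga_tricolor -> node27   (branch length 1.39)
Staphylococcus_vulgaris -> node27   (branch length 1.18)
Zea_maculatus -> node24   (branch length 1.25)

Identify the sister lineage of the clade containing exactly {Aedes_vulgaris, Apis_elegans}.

Candida_palustris

The clade containing exactly {Aedes_vulgaris, Apis_elegans} attaches to the tree at the node subtending (Candida_palustris,(Aedes_vulgaris,Apis_elegans)).
The other lineage descending from that same node — the sister group — is the single tip Candida_palustris.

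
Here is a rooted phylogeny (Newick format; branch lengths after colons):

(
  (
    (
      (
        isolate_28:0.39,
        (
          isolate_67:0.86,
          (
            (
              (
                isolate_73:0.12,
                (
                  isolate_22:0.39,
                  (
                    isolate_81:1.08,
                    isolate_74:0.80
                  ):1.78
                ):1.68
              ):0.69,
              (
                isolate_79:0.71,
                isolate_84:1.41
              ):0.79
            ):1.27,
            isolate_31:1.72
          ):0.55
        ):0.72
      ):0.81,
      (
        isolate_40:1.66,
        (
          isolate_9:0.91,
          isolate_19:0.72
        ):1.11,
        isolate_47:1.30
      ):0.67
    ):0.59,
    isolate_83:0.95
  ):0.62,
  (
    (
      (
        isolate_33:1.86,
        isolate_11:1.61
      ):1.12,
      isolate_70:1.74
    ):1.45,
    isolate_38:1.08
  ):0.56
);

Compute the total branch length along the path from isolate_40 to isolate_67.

4.72

The path runs isolate_40 → … → MRCA → … → isolate_67; the MRCA is the node subtending ((isolate_28,(isolate_67,(((isolate_73,(isolate_22,(isolate_81,isolate_74))),(isolate_79,isolate_84)),isolate_31))),(isolate_40,(isolate_9,isolate_19),isolate_47)).
Branch lengths along that path: 1.66 + 0.67 + 0.81 + 0.72 + 0.86 = 4.72.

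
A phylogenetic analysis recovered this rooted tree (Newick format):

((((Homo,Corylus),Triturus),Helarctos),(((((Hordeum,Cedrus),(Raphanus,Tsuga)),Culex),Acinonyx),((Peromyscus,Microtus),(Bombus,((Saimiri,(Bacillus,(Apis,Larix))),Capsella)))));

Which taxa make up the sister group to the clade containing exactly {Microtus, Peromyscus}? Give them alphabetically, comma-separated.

The clade containing exactly {Microtus, Peromyscus} attaches to the tree at the node subtending ((Peromyscus,Microtus),(Bombus,((Saimiri,(Bacillus,(Apis,Larix))),Capsella))).
The other lineage descending from that same node — the sister group — is (Bombus,((Saimiri,(Bacillus,(Apis,Larix))),Capsella)); its 6 tips in alphabetical order are the answer.

Apis, Bacillus, Bombus, Capsella, Larix, Saimiri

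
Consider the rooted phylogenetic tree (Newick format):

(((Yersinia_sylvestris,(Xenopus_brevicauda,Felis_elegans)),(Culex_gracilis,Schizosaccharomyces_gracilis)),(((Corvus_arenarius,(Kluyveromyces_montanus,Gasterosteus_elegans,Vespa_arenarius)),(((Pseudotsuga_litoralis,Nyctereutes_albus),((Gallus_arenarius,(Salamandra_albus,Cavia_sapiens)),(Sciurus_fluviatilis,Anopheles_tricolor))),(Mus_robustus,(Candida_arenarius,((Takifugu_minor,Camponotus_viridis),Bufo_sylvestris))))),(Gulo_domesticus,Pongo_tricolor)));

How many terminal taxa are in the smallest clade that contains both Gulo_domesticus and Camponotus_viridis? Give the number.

18

The MRCA of Gulo_domesticus and Camponotus_viridis is the node subtending (((Corvus_arenarius,(Kluyveromyces_montanus,Gasterosteus_elegans,Vespa_arenarius)),(((Pseudotsuga_litoralis,Nyctereutes_albus),((Gallus_arenarius,(Salamandra_albus,Cavia_sapiens)),(Sciurus_fluviatilis,Anopheles_tricolor))),(Mus_robustus,(Candida_arenarius,((Takifugu_minor,Camponotus_viridis),Bufo_sylvestris))))),(Gulo_domesticus,Pongo_tricolor)).
That clade contains 18 terminal taxa: Anopheles_tricolor, Bufo_sylvestris, Camponotus_viridis, Candida_arenarius, Cavia_sapiens, Corvus_arenarius, Gallus_arenarius, Gasterosteus_elegans, Gulo_domesticus, Kluyveromyces_montanus, Mus_robustus, Nyctereutes_albus, Pongo_tricolor, Pseudotsuga_litoralis, Salamandra_albus, Sciurus_fluviatilis, Takifugu_minor, Vespa_arenarius.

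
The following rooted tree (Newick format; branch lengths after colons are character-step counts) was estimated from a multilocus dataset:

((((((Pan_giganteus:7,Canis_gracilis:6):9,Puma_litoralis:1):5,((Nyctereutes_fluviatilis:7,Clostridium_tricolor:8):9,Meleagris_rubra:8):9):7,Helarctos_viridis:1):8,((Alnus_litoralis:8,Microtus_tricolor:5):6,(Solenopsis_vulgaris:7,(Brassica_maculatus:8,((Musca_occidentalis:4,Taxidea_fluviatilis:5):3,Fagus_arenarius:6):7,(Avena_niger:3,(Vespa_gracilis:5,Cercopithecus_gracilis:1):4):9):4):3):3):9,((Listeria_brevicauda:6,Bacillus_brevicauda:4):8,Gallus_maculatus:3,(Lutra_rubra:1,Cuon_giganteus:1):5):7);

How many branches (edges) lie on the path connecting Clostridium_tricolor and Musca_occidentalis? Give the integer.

The MRCA of Clostridium_tricolor and Musca_occidentalis is the node subtending (((((Pan_giganteus,Canis_gracilis),Puma_litoralis),((Nyctereutes_fluviatilis,Clostridium_tricolor),Meleagris_rubra)),Helarctos_viridis),((Alnus_litoralis,Microtus_tricolor),(Solenopsis_vulgaris,(Brassica_maculatus,((Musca_occidentalis,Taxidea_fluviatilis),Fagus_arenarius),(Avena_niger,(Vespa_gracilis,Cercopithecus_gracilis)))))).
From Clostridium_tricolor up to that node: 5 branches. From Musca_occidentalis up to the same node: 6 branches. Total: 5 + 6 = 11.

11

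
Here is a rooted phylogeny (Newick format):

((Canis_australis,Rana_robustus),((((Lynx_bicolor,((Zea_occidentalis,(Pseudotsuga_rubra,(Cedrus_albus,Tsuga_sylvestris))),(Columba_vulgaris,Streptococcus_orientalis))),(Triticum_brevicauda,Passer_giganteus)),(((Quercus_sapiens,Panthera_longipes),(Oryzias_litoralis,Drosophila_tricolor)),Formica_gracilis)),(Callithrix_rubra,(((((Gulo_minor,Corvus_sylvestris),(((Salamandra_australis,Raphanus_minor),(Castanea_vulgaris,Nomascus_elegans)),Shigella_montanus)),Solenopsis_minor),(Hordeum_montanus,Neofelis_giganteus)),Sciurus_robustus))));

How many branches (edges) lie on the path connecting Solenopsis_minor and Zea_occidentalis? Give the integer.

11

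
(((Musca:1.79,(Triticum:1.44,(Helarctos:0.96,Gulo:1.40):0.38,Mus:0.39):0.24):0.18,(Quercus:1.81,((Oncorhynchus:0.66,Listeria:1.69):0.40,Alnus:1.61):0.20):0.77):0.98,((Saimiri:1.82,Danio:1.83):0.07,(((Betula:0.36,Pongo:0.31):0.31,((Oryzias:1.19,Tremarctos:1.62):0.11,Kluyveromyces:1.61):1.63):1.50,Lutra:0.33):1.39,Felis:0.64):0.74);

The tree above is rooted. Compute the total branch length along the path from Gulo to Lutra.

The path runs Gulo → … → MRCA → … → Lutra; the MRCA is the root of the tree.
Branch lengths along that path: 1.40 + 0.38 + 0.24 + 0.18 + 0.98 + 0.74 + 1.39 + 0.33 = 5.64.

5.64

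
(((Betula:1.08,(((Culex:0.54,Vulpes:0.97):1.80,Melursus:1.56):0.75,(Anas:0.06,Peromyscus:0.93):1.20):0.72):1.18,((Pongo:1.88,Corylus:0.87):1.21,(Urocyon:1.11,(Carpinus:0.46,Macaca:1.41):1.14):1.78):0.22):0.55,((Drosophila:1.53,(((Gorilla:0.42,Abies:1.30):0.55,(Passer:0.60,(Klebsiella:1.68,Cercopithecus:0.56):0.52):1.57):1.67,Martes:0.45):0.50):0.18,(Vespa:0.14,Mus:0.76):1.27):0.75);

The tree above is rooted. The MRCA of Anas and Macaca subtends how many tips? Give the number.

11

The MRCA of Anas and Macaca is the node subtending ((Betula,(((Culex,Vulpes),Melursus),(Anas,Peromyscus))),((Pongo,Corylus),(Urocyon,(Carpinus,Macaca)))).
That clade contains 11 terminal taxa: Anas, Betula, Carpinus, Corylus, Culex, Macaca, Melursus, Peromyscus, Pongo, Urocyon, Vulpes.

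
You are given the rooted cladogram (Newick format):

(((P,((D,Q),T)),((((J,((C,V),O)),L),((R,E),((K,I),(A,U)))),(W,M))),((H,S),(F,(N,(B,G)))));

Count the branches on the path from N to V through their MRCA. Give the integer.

The MRCA of N and V is the root of the tree.
From N up to that node: 4 branches. From V up to the same node: 8 branches. Total: 4 + 8 = 12.

12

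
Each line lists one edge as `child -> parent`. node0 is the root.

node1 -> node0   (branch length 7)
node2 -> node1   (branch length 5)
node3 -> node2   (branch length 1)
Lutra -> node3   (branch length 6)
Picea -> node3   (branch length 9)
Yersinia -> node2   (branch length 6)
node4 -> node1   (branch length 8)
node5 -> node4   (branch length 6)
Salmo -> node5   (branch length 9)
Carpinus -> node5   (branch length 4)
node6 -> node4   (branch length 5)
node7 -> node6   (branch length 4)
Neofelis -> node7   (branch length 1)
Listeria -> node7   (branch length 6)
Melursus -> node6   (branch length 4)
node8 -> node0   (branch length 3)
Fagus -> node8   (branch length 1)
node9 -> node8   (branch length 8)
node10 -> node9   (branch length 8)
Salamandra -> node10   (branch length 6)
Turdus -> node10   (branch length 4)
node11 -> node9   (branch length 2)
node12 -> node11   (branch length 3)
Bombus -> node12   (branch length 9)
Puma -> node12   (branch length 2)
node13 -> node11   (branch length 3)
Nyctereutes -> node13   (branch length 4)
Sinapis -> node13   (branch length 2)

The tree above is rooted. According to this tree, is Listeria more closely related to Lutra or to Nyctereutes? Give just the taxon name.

Lutra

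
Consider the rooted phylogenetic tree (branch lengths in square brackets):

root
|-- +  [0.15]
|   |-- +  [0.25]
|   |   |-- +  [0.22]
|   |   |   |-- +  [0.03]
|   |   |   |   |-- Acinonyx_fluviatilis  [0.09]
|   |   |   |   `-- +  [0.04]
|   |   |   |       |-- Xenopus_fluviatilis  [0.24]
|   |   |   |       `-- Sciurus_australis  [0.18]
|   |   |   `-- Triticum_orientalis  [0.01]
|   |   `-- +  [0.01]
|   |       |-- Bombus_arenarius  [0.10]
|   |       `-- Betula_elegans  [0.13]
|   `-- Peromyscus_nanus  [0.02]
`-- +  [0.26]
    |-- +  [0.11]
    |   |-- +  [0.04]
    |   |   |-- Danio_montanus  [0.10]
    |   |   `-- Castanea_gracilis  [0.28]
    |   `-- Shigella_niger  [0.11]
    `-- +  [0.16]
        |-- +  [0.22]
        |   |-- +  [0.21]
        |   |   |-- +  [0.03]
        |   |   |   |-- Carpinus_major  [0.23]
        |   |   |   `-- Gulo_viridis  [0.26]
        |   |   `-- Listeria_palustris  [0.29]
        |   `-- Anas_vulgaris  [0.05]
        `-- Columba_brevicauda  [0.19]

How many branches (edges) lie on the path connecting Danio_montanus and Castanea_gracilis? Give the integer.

The MRCA of Danio_montanus and Castanea_gracilis is the node subtending (Danio_montanus,Castanea_gracilis).
From Danio_montanus up to that node: 1 branch. From Castanea_gracilis up to the same node: 1 branch. Total: 1 + 1 = 2.

2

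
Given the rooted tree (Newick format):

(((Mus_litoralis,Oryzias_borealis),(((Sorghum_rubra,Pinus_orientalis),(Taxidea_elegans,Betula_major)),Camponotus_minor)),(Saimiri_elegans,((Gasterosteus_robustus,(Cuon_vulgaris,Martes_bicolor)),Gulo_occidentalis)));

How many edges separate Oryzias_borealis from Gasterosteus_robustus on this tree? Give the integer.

The MRCA of Oryzias_borealis and Gasterosteus_robustus is the root of the tree.
From Oryzias_borealis up to that node: 3 branches. From Gasterosteus_robustus up to the same node: 4 branches. Total: 3 + 4 = 7.

7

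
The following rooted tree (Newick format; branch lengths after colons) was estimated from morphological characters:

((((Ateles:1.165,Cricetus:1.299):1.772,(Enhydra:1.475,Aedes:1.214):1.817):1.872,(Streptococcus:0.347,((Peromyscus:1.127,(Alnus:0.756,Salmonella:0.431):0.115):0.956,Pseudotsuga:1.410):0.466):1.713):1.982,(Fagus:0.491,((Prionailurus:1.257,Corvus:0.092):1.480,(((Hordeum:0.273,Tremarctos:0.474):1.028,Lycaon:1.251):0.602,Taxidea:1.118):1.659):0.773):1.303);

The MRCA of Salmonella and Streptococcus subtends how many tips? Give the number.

5

The MRCA of Salmonella and Streptococcus is the node subtending (Streptococcus,((Peromyscus,(Alnus,Salmonella)),Pseudotsuga)).
That clade contains 5 terminal taxa: Alnus, Peromyscus, Pseudotsuga, Salmonella, Streptococcus.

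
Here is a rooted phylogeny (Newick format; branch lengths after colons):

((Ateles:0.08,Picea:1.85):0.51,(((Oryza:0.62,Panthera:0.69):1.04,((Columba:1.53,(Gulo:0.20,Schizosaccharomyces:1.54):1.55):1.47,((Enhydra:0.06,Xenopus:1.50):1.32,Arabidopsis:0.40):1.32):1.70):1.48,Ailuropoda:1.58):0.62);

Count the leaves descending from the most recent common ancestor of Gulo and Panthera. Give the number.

8

The MRCA of Gulo and Panthera is the node subtending ((Oryza,Panthera),((Columba,(Gulo,Schizosaccharomyces)),((Enhydra,Xenopus),Arabidopsis))).
That clade contains 8 terminal taxa: Arabidopsis, Columba, Enhydra, Gulo, Oryza, Panthera, Schizosaccharomyces, Xenopus.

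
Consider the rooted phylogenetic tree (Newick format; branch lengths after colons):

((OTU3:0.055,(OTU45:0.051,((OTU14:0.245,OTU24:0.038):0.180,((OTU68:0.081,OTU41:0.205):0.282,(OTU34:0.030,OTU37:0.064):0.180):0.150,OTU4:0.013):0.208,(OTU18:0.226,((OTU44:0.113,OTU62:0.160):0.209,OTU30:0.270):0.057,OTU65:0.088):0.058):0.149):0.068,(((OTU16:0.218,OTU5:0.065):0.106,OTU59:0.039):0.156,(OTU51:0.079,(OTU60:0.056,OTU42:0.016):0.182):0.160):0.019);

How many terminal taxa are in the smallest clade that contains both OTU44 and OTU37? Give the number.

13

The MRCA of OTU44 and OTU37 is the node subtending (OTU45,((OTU14,OTU24),((OTU68,OTU41),(OTU34,OTU37)),OTU4),(OTU18,((OTU44,OTU62),OTU30),OTU65)).
That clade contains 13 terminal taxa: OTU14, OTU18, OTU24, OTU30, OTU34, OTU37, OTU4, OTU41, OTU44, OTU45, OTU62, OTU65, OTU68.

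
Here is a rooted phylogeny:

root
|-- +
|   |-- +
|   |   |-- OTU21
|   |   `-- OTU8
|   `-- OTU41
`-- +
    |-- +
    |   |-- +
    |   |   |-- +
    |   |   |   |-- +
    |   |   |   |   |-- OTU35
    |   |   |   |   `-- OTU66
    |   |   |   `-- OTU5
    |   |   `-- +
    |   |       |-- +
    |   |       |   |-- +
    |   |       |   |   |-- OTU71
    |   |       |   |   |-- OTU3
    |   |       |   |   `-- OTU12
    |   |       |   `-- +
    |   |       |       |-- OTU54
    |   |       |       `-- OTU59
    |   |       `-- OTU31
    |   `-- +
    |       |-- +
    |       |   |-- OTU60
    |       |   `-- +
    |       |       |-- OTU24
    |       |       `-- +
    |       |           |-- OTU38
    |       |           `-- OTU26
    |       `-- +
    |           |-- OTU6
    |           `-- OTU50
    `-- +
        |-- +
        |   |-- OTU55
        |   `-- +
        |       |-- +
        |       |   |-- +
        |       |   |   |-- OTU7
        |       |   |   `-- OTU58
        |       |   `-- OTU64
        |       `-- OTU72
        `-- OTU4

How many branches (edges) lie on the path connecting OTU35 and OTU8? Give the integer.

9

The MRCA of OTU35 and OTU8 is the root of the tree.
From OTU35 up to that node: 6 branches. From OTU8 up to the same node: 3 branches. Total: 6 + 3 = 9.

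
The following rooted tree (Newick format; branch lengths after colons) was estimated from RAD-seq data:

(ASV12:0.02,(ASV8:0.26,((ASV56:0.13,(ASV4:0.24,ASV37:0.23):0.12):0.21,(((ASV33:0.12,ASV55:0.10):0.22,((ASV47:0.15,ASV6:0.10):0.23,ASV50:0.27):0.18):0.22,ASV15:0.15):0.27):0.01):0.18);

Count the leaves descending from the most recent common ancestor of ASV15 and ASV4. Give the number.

The MRCA of ASV15 and ASV4 is the node subtending ((ASV56,(ASV4,ASV37)),(((ASV33,ASV55),((ASV47,ASV6),ASV50)),ASV15)).
That clade contains 9 terminal taxa: ASV15, ASV33, ASV37, ASV4, ASV47, ASV50, ASV55, ASV56, ASV6.

9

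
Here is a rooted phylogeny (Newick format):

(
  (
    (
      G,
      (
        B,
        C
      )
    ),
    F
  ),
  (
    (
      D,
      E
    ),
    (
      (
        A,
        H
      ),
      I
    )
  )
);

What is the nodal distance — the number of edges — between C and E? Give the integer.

The MRCA of C and E is the root of the tree.
From C up to that node: 4 branches. From E up to the same node: 3 branches. Total: 4 + 3 = 7.

7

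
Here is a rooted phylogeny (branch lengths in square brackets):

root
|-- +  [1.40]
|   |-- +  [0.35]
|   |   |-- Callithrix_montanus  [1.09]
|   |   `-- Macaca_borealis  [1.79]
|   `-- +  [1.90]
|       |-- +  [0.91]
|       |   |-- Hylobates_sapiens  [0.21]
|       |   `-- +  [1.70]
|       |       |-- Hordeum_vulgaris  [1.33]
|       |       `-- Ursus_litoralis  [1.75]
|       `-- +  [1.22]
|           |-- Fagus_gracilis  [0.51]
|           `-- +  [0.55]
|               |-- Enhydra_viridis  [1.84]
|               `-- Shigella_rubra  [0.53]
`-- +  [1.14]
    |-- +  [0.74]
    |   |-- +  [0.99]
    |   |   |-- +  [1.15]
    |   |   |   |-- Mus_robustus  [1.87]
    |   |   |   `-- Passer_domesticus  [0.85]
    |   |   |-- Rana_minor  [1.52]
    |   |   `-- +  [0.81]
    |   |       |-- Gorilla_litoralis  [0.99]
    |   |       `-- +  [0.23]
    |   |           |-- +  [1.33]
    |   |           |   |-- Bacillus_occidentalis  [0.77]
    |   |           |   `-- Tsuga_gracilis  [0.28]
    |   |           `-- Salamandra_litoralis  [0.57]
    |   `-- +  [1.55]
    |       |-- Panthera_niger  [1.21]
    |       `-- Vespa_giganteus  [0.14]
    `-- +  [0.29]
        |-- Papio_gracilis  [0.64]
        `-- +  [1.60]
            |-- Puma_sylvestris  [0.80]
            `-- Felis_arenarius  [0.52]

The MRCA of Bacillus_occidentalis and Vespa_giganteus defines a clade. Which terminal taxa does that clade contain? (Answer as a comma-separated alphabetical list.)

Bacillus_occidentalis, Gorilla_litoralis, Mus_robustus, Panthera_niger, Passer_domesticus, Rana_minor, Salamandra_litoralis, Tsuga_gracilis, Vespa_giganteus

Tracing Bacillus_occidentalis: it sits inside (Bacillus_occidentalis,Tsuga_gracilis).
Tracing Vespa_giganteus: it sits inside (Panthera_niger,Vespa_giganteus).
The smallest clade enclosing both is (((Mus_robustus,Passer_domesticus),Rana_minor,(Gorilla_litoralis,((Bacillus_occidentalis,Tsuga_gracilis),Salamandra_litoralis))),(Panthera_niger,Vespa_giganteus)); the answer is its 9 terminal taxa in alphabetical order.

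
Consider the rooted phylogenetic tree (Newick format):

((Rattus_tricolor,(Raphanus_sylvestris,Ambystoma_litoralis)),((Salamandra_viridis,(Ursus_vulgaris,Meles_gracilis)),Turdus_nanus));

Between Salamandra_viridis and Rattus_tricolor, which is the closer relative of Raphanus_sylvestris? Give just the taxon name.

The MRCA of Raphanus_sylvestris and Rattus_tricolor subtends (Rattus_tricolor,(Raphanus_sylvestris,Ambystoma_litoralis)) (3 taxa).
The MRCA of Raphanus_sylvestris and Salamandra_viridis is the root, subtending the entire tree (7 taxa).
The first is nested inside the second, so Raphanus_sylvestris shares a more recent common ancestor with Rattus_tricolor.

Rattus_tricolor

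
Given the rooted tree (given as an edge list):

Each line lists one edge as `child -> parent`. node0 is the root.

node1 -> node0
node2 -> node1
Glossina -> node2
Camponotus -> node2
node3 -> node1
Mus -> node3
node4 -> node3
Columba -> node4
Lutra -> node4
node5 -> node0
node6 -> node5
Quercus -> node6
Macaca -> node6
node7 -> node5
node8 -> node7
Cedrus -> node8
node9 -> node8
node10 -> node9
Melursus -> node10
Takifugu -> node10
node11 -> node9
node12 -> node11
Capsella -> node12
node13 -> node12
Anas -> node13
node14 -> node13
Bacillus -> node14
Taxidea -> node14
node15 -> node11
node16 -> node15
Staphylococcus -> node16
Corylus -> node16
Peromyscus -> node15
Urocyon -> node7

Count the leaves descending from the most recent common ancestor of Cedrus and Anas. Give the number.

The MRCA of Cedrus and Anas is the node subtending (Cedrus,((Melursus,Takifugu),((Capsella,(Anas,(Bacillus,Taxidea))),((Staphylococcus,Corylus),Peromyscus)))).
That clade contains 10 terminal taxa: Anas, Bacillus, Capsella, Cedrus, Corylus, Melursus, Peromyscus, Staphylococcus, Takifugu, Taxidea.

10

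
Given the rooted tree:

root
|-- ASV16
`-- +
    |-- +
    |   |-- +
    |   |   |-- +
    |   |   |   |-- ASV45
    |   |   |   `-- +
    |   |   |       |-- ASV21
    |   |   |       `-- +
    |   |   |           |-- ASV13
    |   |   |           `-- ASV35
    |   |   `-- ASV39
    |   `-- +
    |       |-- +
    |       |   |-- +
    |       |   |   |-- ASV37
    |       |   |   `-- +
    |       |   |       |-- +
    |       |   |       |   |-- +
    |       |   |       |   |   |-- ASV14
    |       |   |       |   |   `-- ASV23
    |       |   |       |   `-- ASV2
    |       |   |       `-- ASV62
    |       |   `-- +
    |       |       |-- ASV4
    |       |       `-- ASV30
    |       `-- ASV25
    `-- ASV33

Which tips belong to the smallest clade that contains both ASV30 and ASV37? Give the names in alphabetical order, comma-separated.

Tracing ASV30: it sits inside (ASV4,ASV30).
Tracing ASV37: it sits inside (ASV37,(((ASV14,ASV23),ASV2),ASV62)).
The smallest clade enclosing both is ((ASV37,(((ASV14,ASV23),ASV2),ASV62)),(ASV4,ASV30)); the answer is its 7 terminal taxa in alphabetical order.

ASV14, ASV2, ASV23, ASV30, ASV37, ASV4, ASV62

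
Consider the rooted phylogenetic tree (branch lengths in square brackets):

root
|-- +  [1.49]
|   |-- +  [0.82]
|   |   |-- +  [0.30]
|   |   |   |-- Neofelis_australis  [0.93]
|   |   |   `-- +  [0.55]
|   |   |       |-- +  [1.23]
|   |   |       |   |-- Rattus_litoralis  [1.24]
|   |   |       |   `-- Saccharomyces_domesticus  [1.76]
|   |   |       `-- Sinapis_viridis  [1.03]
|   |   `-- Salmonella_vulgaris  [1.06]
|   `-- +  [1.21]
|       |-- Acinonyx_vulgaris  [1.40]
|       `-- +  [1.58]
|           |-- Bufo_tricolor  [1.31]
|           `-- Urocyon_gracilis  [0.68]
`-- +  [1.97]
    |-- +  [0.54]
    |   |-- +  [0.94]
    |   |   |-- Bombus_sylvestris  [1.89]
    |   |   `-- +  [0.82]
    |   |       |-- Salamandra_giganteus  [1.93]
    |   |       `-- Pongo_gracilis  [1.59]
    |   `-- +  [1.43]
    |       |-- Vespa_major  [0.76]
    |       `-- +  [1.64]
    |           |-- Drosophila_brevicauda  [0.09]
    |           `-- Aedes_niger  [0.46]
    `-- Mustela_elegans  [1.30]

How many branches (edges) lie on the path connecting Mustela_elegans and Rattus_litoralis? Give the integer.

The MRCA of Mustela_elegans and Rattus_litoralis is the root of the tree.
From Mustela_elegans up to that node: 2 branches. From Rattus_litoralis up to the same node: 6 branches. Total: 2 + 6 = 8.

8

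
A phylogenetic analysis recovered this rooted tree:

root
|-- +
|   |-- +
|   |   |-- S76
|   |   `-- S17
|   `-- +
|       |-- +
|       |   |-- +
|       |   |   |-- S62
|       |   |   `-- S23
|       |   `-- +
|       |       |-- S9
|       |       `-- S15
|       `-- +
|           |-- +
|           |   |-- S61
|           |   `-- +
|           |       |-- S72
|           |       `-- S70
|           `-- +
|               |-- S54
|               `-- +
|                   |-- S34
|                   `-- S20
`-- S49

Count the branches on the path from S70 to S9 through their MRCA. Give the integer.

7

The MRCA of S70 and S9 is the node subtending (((S62,S23),(S9,S15)),((S61,(S72,S70)),(S54,(S34,S20)))).
From S70 up to that node: 4 branches. From S9 up to the same node: 3 branches. Total: 4 + 3 = 7.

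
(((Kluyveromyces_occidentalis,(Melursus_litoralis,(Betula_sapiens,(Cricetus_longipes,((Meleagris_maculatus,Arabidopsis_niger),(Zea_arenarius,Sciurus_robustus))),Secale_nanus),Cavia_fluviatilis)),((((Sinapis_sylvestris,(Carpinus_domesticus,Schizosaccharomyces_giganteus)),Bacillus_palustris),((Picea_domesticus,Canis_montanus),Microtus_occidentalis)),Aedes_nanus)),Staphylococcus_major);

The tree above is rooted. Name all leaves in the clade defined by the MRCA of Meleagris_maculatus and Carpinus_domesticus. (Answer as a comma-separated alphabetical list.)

Aedes_nanus, Arabidopsis_niger, Bacillus_palustris, Betula_sapiens, Canis_montanus, Carpinus_domesticus, Cavia_fluviatilis, Cricetus_longipes, Kluyveromyces_occidentalis, Meleagris_maculatus, Melursus_litoralis, Microtus_occidentalis, Picea_domesticus, Schizosaccharomyces_giganteus, Sciurus_robustus, Secale_nanus, Sinapis_sylvestris, Zea_arenarius

Tracing Meleagris_maculatus: it sits inside (Meleagris_maculatus,Arabidopsis_niger).
Tracing Carpinus_domesticus: it sits inside (Carpinus_domesticus,Schizosaccharomyces_giganteus).
The smallest clade enclosing both is ((Kluyveromyces_occidentalis,(Melursus_litoralis,(Betula_sapiens,(Cricetus_longipes,((Meleagris_maculatus,Arabidopsis_niger),(Zea_arenarius,Sciurus_robustus))),Secale_nanus),Cavia_fluviatilis)),((((Sinapis_sylvestris,(Carpinus_domesticus,Schizosaccharomyces_giganteus)),Bacillus_palustris),((Picea_domesticus,Canis_montanus),Microtus_occidentalis)),Aedes_nanus)); the answer is its 18 terminal taxa in alphabetical order.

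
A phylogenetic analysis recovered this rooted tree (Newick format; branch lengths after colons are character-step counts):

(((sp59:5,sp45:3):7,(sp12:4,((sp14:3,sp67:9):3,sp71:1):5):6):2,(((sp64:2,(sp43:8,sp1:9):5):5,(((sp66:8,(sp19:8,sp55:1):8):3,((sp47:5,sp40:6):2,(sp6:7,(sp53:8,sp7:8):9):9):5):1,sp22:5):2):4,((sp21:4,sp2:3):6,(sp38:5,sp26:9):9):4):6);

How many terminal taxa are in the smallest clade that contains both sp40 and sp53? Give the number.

The MRCA of sp40 and sp53 is the node subtending ((sp47,sp40),(sp6,(sp53,sp7))).
That clade contains 5 terminal taxa: sp40, sp47, sp53, sp6, sp7.

5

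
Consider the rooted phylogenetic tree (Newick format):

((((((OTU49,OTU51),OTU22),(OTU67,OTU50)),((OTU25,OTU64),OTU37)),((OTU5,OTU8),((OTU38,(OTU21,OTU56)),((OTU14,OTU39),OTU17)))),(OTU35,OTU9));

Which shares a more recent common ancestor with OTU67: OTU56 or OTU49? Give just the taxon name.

OTU49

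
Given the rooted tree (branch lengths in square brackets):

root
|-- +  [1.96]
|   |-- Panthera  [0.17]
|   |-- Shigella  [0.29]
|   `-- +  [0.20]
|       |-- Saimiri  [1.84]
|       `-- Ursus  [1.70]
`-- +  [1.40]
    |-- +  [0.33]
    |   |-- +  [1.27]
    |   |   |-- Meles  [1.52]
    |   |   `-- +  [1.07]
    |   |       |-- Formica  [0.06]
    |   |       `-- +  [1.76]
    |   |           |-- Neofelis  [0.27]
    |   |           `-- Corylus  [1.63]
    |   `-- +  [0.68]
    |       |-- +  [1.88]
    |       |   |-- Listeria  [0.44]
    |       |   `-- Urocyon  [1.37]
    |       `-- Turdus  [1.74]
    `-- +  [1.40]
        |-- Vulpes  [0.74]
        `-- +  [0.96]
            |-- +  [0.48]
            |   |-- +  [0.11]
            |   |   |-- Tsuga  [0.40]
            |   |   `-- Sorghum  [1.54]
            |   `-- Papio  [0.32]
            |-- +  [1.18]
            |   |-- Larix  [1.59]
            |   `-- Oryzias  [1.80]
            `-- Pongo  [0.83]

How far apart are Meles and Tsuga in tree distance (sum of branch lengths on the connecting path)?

The path runs Meles → … → MRCA → … → Tsuga; the MRCA is the node subtending (((Meles,(Formica,(Neofelis,Corylus))),((Listeria,Urocyon),Turdus)),(Vulpes,(((Tsuga,Sorghum),Papio),(Larix,Oryzias),Pongo))).
Branch lengths along that path: 1.52 + 1.27 + 0.33 + 1.40 + 0.96 + 0.48 + 0.11 + 0.40 = 6.47.

6.47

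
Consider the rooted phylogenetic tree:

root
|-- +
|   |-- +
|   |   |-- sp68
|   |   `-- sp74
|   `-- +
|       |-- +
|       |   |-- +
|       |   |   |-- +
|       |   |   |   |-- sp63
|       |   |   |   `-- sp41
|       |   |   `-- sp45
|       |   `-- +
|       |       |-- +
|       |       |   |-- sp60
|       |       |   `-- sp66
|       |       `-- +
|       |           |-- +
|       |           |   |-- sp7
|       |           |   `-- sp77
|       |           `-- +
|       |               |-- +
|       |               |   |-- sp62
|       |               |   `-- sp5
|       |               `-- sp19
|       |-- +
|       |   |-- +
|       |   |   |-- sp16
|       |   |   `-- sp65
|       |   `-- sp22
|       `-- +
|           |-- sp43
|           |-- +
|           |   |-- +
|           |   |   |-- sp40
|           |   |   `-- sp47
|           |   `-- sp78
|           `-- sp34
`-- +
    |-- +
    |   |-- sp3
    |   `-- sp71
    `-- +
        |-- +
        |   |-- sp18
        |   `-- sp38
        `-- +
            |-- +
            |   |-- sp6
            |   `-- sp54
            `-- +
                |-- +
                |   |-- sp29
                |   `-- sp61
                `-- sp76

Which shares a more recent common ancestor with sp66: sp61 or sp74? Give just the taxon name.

sp74

The MRCA of sp66 and sp74 subtends ((sp68,sp74),((((sp63,sp41),sp45),((sp60,sp66),((sp7,sp77),((sp62,sp5),sp19)))),((sp16,sp65),sp22),(sp43,((sp40,sp47),sp78),sp34))) (20 taxa).
The MRCA of sp66 and sp61 is the root, subtending the entire tree (29 taxa).
The first is nested inside the second, so sp66 shares a more recent common ancestor with sp74.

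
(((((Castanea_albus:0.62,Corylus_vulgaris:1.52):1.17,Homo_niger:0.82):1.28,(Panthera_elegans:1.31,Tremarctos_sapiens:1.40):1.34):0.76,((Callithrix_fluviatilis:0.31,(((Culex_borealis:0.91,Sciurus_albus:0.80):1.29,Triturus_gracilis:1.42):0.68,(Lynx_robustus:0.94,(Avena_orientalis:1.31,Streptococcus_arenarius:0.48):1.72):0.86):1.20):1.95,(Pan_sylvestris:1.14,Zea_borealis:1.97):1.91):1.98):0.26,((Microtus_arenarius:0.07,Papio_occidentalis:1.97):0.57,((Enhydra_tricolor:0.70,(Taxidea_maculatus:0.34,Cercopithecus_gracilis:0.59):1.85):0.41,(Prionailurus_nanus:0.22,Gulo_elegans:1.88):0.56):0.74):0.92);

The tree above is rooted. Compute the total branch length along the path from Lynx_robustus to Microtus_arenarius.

The path runs Lynx_robustus → … → MRCA → … → Microtus_arenarius; the MRCA is the root of the tree.
Branch lengths along that path: 0.94 + 0.86 + 1.20 + 1.95 + 1.98 + 0.26 + 0.92 + 0.57 + 0.07 = 8.75.

8.75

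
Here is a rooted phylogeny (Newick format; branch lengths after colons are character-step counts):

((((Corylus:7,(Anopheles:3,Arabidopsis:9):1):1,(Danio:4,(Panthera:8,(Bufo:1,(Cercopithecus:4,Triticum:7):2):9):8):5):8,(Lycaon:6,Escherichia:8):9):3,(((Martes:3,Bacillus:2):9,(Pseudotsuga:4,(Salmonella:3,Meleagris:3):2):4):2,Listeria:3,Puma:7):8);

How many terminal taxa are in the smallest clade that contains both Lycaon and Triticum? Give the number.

10

The MRCA of Lycaon and Triticum is the node subtending (((Corylus,(Anopheles,Arabidopsis)),(Danio,(Panthera,(Bufo,(Cercopithecus,Triticum))))),(Lycaon,Escherichia)).
That clade contains 10 terminal taxa: Anopheles, Arabidopsis, Bufo, Cercopithecus, Corylus, Danio, Escherichia, Lycaon, Panthera, Triticum.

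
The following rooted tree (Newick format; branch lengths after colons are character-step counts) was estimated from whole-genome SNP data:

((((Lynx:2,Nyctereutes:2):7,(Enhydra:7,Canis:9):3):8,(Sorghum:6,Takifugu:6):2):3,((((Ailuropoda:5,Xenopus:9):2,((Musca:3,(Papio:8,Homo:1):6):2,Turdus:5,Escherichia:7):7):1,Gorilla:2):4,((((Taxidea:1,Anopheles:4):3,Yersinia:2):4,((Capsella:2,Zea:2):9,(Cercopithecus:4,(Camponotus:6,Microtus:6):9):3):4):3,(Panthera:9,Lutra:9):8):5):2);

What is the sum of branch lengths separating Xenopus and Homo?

27

The path runs Xenopus → … → MRCA → … → Homo; the MRCA is the node subtending ((Ailuropoda,Xenopus),((Musca,(Papio,Homo)),Turdus,Escherichia)).
Branch lengths along that path: 9 + 2 + 7 + 2 + 6 + 1 = 27.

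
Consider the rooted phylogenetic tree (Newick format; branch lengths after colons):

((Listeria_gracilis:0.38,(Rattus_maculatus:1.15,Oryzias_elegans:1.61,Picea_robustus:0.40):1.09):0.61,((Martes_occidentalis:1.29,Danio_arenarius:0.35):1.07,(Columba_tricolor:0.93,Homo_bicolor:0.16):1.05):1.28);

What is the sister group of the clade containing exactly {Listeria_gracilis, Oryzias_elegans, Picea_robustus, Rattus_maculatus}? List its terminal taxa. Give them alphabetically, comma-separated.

Columba_tricolor, Danio_arenarius, Homo_bicolor, Martes_occidentalis

The clade containing exactly {Listeria_gracilis, Oryzias_elegans, Picea_robustus, Rattus_maculatus} attaches directly to the root of the tree.
The other lineage descending from that same node — the sister group — is ((Martes_occidentalis,Danio_arenarius),(Columba_tricolor,Homo_bicolor)); its 4 tips in alphabetical order are the answer.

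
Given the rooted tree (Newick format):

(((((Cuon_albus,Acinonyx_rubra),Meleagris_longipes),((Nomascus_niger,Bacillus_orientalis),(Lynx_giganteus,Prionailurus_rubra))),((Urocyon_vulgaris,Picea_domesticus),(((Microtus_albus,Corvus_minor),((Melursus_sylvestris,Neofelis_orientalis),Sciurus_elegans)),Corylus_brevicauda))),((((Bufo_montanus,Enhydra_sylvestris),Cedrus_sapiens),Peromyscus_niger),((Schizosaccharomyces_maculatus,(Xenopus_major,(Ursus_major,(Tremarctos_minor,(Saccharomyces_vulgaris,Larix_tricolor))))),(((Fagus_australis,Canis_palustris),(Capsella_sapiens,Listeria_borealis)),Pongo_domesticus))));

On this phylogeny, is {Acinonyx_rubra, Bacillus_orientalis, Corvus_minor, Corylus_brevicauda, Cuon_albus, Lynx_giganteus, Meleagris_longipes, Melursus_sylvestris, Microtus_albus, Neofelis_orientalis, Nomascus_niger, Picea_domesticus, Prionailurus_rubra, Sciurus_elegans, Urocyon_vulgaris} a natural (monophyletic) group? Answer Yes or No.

The most recent common ancestor of these taxa subtends ((((Cuon_albus,Acinonyx_rubra),Meleagris_longipes),((Nomascus_niger,Bacillus_orientalis),(Lynx_giganteus,Prionailurus_rubra))),((Urocyon_vulgaris,Picea_domesticus),(((Microtus_albus,Corvus_minor),((Melursus_sylvestris,Neofelis_orientalis),Sciurus_elegans)),Corylus_brevicauda))).
That clade has exactly 15 tips — every listed taxon and nothing else — so the group is monophyletic.

Yes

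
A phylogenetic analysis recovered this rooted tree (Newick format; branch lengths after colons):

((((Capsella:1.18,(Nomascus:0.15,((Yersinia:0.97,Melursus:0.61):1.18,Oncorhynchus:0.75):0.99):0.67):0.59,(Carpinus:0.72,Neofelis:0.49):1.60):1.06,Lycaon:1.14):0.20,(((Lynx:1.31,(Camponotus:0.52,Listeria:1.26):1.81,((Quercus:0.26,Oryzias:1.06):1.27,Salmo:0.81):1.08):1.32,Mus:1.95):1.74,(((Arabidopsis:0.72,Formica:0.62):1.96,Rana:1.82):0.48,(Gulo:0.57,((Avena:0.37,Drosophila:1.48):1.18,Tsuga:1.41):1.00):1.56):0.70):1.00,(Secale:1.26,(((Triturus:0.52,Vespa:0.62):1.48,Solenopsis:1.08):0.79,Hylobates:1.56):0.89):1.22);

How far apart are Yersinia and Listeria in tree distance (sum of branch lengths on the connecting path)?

The path runs Yersinia → … → MRCA → … → Listeria; the MRCA is the root of the tree.
Branch lengths along that path: 0.97 + 1.18 + 0.99 + 0.67 + 0.59 + 1.06 + 0.20 + 1.00 + 1.74 + 1.32 + 1.81 + 1.26 = 12.79.

12.79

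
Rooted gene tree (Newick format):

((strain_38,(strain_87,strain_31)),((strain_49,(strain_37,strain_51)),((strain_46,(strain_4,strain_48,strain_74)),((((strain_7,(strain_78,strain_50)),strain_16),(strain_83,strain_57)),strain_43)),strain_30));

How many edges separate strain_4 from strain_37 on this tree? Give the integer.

The MRCA of strain_4 and strain_37 is the node subtending ((strain_49,(strain_37,strain_51)),((strain_46,(strain_4,strain_48,strain_74)),((((strain_7,(strain_78,strain_50)),strain_16),(strain_83,strain_57)),strain_43)),strain_30).
From strain_4 up to that node: 4 branches. From strain_37 up to the same node: 3 branches. Total: 4 + 3 = 7.

7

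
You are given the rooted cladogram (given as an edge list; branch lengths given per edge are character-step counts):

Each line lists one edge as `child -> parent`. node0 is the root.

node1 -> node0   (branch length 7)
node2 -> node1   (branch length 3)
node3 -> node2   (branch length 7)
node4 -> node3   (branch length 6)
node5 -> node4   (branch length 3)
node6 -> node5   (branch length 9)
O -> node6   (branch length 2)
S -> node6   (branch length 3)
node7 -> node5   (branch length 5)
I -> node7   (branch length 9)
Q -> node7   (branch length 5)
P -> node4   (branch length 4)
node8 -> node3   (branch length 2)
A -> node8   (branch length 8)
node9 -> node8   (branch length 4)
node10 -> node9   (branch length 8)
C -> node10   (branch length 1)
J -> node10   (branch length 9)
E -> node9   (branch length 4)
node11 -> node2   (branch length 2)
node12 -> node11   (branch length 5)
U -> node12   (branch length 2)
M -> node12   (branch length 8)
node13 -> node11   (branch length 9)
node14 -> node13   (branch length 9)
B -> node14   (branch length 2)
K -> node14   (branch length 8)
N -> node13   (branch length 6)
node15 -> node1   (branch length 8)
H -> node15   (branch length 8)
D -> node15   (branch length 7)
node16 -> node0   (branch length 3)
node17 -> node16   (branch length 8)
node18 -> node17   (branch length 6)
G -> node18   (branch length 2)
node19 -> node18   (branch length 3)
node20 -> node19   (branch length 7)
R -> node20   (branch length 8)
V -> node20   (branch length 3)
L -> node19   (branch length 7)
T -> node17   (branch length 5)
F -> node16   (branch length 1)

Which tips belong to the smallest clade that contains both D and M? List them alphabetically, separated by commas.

A, B, C, D, E, H, I, J, K, M, N, O, P, Q, S, U

Tracing D: it sits inside (H,D).
Tracing M: it sits inside (U,M).
The smallest clade enclosing both is ((((((O,S),(I,Q)),P),(A,((C,J),E))),((U,M),((B,K),N))),(H,D)); the answer is its 16 terminal taxa in alphabetical order.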